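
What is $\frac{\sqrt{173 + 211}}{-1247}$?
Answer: $- \frac{8 \sqrt{6}}{1247} \approx -0.015714$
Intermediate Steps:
$\frac{\sqrt{173 + 211}}{-1247} = - \frac{\sqrt{384}}{1247} = - \frac{8 \sqrt{6}}{1247}$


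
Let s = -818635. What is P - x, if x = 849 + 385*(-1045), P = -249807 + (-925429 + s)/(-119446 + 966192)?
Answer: 64211687505/423373 ≈ 1.5167e+5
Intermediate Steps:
P = -105762411043/423373 (P = -249807 + (-925429 - 818635)/(-119446 + 966192) = -249807 - 1744064/846746 = -249807 - 1744064*1/846746 = -249807 - 872032/423373 = -105762411043/423373 ≈ -2.4981e+5)
x = -401476 (x = 849 - 402325 = -401476)
P - x = -105762411043/423373 - 1*(-401476) = -105762411043/423373 + 401476 = 64211687505/423373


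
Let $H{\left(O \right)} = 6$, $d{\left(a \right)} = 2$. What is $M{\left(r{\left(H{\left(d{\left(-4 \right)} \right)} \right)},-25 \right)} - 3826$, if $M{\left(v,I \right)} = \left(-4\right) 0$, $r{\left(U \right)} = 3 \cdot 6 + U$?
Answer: $-3826$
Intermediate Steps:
$r{\left(U \right)} = 18 + U$
$M{\left(v,I \right)} = 0$
$M{\left(r{\left(H{\left(d{\left(-4 \right)} \right)} \right)},-25 \right)} - 3826 = 0 - 3826 = -3826$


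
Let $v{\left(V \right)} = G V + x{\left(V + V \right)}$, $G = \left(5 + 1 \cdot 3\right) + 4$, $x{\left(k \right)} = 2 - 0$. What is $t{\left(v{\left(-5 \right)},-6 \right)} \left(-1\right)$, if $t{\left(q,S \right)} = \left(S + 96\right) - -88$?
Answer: $-178$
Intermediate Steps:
$x{\left(k \right)} = 2$ ($x{\left(k \right)} = 2 + 0 = 2$)
$G = 12$ ($G = \left(5 + 3\right) + 4 = 8 + 4 = 12$)
$v{\left(V \right)} = 2 + 12 V$ ($v{\left(V \right)} = 12 V + 2 = 2 + 12 V$)
$t{\left(q,S \right)} = 184 + S$ ($t{\left(q,S \right)} = \left(96 + S\right) + 88 = 184 + S$)
$t{\left(v{\left(-5 \right)},-6 \right)} \left(-1\right) = \left(184 - 6\right) \left(-1\right) = 178 \left(-1\right) = -178$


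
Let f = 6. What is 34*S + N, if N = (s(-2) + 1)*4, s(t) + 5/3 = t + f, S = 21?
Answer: 2182/3 ≈ 727.33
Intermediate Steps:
s(t) = 13/3 + t (s(t) = -5/3 + (t + 6) = -5/3 + (6 + t) = 13/3 + t)
N = 40/3 (N = ((13/3 - 2) + 1)*4 = (7/3 + 1)*4 = (10/3)*4 = 40/3 ≈ 13.333)
34*S + N = 34*21 + 40/3 = 714 + 40/3 = 2182/3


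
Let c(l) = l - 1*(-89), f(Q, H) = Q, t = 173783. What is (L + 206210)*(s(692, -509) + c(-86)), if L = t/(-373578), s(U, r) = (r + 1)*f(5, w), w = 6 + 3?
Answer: -195438671779589/373578 ≈ -5.2315e+8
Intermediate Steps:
w = 9
c(l) = 89 + l (c(l) = l + 89 = 89 + l)
s(U, r) = 5 + 5*r (s(U, r) = (r + 1)*5 = (1 + r)*5 = 5 + 5*r)
L = -173783/373578 (L = 173783/(-373578) = 173783*(-1/373578) = -173783/373578 ≈ -0.46519)
(L + 206210)*(s(692, -509) + c(-86)) = (-173783/373578 + 206210)*((5 + 5*(-509)) + (89 - 86)) = 77035345597*((5 - 2545) + 3)/373578 = 77035345597*(-2540 + 3)/373578 = (77035345597/373578)*(-2537) = -195438671779589/373578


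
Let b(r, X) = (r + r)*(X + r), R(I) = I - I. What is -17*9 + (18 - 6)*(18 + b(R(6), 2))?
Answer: 63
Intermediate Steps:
R(I) = 0
b(r, X) = 2*r*(X + r) (b(r, X) = (2*r)*(X + r) = 2*r*(X + r))
-17*9 + (18 - 6)*(18 + b(R(6), 2)) = -17*9 + (18 - 6)*(18 + 2*0*(2 + 0)) = -153 + 12*(18 + 2*0*2) = -153 + 12*(18 + 0) = -153 + 12*18 = -153 + 216 = 63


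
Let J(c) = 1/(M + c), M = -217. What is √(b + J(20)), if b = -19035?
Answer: 2*I*√184682378/197 ≈ 137.97*I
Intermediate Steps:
J(c) = 1/(-217 + c)
√(b + J(20)) = √(-19035 + 1/(-217 + 20)) = √(-19035 + 1/(-197)) = √(-19035 - 1/197) = √(-3749896/197) = 2*I*√184682378/197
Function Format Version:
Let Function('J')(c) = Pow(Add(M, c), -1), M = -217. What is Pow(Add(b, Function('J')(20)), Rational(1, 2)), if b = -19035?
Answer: Mul(Rational(2, 197), I, Pow(184682378, Rational(1, 2))) ≈ Mul(137.97, I)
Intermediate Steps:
Function('J')(c) = Pow(Add(-217, c), -1)
Pow(Add(b, Function('J')(20)), Rational(1, 2)) = Pow(Add(-19035, Pow(Add(-217, 20), -1)), Rational(1, 2)) = Pow(Add(-19035, Pow(-197, -1)), Rational(1, 2)) = Pow(Add(-19035, Rational(-1, 197)), Rational(1, 2)) = Pow(Rational(-3749896, 197), Rational(1, 2)) = Mul(Rational(2, 197), I, Pow(184682378, Rational(1, 2)))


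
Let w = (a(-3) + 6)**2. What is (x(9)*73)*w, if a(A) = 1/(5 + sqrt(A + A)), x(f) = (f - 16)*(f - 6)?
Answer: 1533*(-372*sqrt(6) + 745*I)/(-19*I + 10*sqrt(6)) ≈ -58185.0 + 1492.6*I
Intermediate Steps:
x(f) = (-16 + f)*(-6 + f)
a(A) = 1/(5 + sqrt(2)*sqrt(A)) (a(A) = 1/(5 + sqrt(2*A)) = 1/(5 + sqrt(2)*sqrt(A)))
w = (6 + 1/(5 + I*sqrt(6)))**2 (w = (1/(5 + sqrt(2)*sqrt(-3)) + 6)**2 = (1/(5 + sqrt(2)*(I*sqrt(3))) + 6)**2 = (1/(5 + I*sqrt(6)) + 6)**2 = (6 + 1/(5 + I*sqrt(6)))**2 ≈ 37.955 - 0.9737*I)
(x(9)*73)*w = ((96 + 9**2 - 22*9)*73)*((-745*I + 372*sqrt(6))/(-19*I + 10*sqrt(6))) = ((96 + 81 - 198)*73)*((-745*I + 372*sqrt(6))/(-19*I + 10*sqrt(6))) = (-21*73)*((-745*I + 372*sqrt(6))/(-19*I + 10*sqrt(6))) = -1533*(-745*I + 372*sqrt(6))/(-19*I + 10*sqrt(6))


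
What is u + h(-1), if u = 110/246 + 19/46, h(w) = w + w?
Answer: -6449/5658 ≈ -1.1398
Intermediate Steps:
h(w) = 2*w
u = 4867/5658 (u = 110*(1/246) + 19*(1/46) = 55/123 + 19/46 = 4867/5658 ≈ 0.86020)
u + h(-1) = 4867/5658 + 2*(-1) = 4867/5658 - 2 = -6449/5658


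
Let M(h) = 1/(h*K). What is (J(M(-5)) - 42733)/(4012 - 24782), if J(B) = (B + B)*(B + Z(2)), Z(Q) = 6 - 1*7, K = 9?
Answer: 86534233/42059250 ≈ 2.0574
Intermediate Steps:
Z(Q) = -1 (Z(Q) = 6 - 7 = -1)
M(h) = 1/(9*h) (M(h) = 1/(h*9) = (⅑)/h = 1/(9*h))
J(B) = 2*B*(-1 + B) (J(B) = (B + B)*(B - 1) = (2*B)*(-1 + B) = 2*B*(-1 + B))
(J(M(-5)) - 42733)/(4012 - 24782) = (2*((⅑)/(-5))*(-1 + (⅑)/(-5)) - 42733)/(4012 - 24782) = (2*((⅑)*(-⅕))*(-1 + (⅑)*(-⅕)) - 42733)/(-20770) = (2*(-1/45)*(-1 - 1/45) - 42733)*(-1/20770) = (2*(-1/45)*(-46/45) - 42733)*(-1/20770) = (92/2025 - 42733)*(-1/20770) = -86534233/2025*(-1/20770) = 86534233/42059250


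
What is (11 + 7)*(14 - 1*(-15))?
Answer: 522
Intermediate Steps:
(11 + 7)*(14 - 1*(-15)) = 18*(14 + 15) = 18*29 = 522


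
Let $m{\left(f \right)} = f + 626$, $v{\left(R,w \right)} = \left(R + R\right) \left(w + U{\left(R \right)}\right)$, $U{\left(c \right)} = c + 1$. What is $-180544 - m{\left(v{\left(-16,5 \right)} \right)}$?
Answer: $-181490$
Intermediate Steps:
$U{\left(c \right)} = 1 + c$
$v{\left(R,w \right)} = 2 R \left(1 + R + w\right)$ ($v{\left(R,w \right)} = \left(R + R\right) \left(w + \left(1 + R\right)\right) = 2 R \left(1 + R + w\right)$)
$m{\left(f \right)} = 626 + f$
$-180544 - m{\left(v{\left(-16,5 \right)} \right)} = -180544 - \left(626 + 2 \left(-16\right) \left(1 - 16 + 5\right)\right) = -180544 - \left(626 + 2 \left(-16\right) \left(-10\right)\right) = -180544 - \left(626 + 320\right) = -180544 - 946 = -181490$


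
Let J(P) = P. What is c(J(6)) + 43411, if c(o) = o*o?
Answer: 43447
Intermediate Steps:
c(o) = o**2
c(J(6)) + 43411 = 6**2 + 43411 = 36 + 43411 = 43447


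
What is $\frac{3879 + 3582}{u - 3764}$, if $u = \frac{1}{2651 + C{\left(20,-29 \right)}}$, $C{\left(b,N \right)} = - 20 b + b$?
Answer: $- \frac{16943931}{8548043} \approx -1.9822$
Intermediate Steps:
$C{\left(b,N \right)} = - 19 b$
$u = \frac{1}{2271}$ ($u = \frac{1}{2651 - 380} = \frac{1}{2271} \approx 0.00044033$)
$\frac{3879 + 3582}{u - 3764} = \frac{3879 + 3582}{\frac{1}{2271} - 3764} = \frac{7461}{- \frac{8548043}{2271}} = 7461 \left(- \frac{2271}{8548043}\right) = - \frac{16943931}{8548043}$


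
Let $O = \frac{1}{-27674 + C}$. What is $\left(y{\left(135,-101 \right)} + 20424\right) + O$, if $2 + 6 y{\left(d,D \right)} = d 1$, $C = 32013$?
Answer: $\frac{532295509}{26034} \approx 20446.0$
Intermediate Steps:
$y{\left(d,D \right)} = - \frac{1}{3} + \frac{d}{6}$ ($y{\left(d,D \right)} = - \frac{1}{3} + \frac{d 1}{6} = - \frac{1}{3} + \frac{d}{6}$)
$O = \frac{1}{4339}$ ($O = \frac{1}{-27674 + 32013} = \frac{1}{4339} \approx 0.00023047$)
$\left(y{\left(135,-101 \right)} + 20424\right) + O = \left(\left(- \frac{1}{3} + \frac{1}{6} \cdot 135\right) + 20424\right) + \frac{1}{4339} = \left(\left(- \frac{1}{3} + \frac{45}{2}\right) + 20424\right) + \frac{1}{4339} = \left(\frac{133}{6} + 20424\right) + \frac{1}{4339} = \frac{122677}{6} + \frac{1}{4339} = \frac{532295509}{26034}$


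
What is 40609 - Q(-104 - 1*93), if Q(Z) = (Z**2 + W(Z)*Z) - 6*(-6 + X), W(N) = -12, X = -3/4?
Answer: -1209/2 ≈ -604.50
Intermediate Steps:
X = -3/4 (X = -3*1/4 = -3/4 ≈ -0.75000)
Q(Z) = 81/2 + Z**2 - 12*Z (Q(Z) = (Z**2 - 12*Z) - 6*(-6 - 3/4) = (Z**2 - 12*Z) - 6*(-27/4) = (Z**2 - 12*Z) + 81/2 = 81/2 + Z**2 - 12*Z)
40609 - Q(-104 - 1*93) = 40609 - (81/2 + (-104 - 1*93)**2 - 12*(-104 - 1*93)) = 40609 - (81/2 + (-104 - 93)**2 - 12*(-104 - 93)) = 40609 - (81/2 + (-197)**2 - 12*(-197)) = 40609 - (81/2 + 38809 + 2364) = 40609 - 1*82427/2 = 40609 - 82427/2 = -1209/2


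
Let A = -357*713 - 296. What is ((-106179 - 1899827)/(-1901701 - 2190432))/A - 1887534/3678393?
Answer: -656126201228774924/1278642386439095051 ≈ -0.51314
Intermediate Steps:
A = -254837 (A = -254541 - 296 = -254837)
((-106179 - 1899827)/(-1901701 - 2190432))/A - 1887534/3678393 = ((-106179 - 1899827)/(-1901701 - 2190432))/(-254837) - 1887534/3678393 = -2006006/(-4092133)*(-1/254837) - 1887534*1/3678393 = -2006006*(-1/4092133)*(-1/254837) - 629178/1226131 = (2006006/4092133)*(-1/254837) - 629178/1226131 = -2006006/1042826897321 - 629178/1226131 = -656126201228774924/1278642386439095051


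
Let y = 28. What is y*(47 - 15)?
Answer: 896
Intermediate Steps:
y*(47 - 15) = 28*(47 - 15) = 28*32 = 896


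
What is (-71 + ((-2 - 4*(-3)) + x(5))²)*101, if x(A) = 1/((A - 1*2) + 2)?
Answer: 83426/25 ≈ 3337.0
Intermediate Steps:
x(A) = 1/A (x(A) = 1/((A - 2) + 2) = 1/((-2 + A) + 2) = 1/A)
(-71 + ((-2 - 4*(-3)) + x(5))²)*101 = (-71 + ((-2 - 4*(-3)) + 1/5)²)*101 = (-71 + ((-2 + 12) + ⅕)²)*101 = (-71 + (10 + ⅕)²)*101 = (-71 + (51/5)²)*101 = (-71 + 2601/25)*101 = (826/25)*101 = 83426/25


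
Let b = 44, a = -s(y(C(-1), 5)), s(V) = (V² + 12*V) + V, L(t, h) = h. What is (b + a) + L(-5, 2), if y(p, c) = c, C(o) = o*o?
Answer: -44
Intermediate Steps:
C(o) = o²
s(V) = V² + 13*V
a = -90 (a = -5*(13 + 5) = -5*18 = -1*90 = -90)
(b + a) + L(-5, 2) = (44 - 90) + 2 = -46 + 2 = -44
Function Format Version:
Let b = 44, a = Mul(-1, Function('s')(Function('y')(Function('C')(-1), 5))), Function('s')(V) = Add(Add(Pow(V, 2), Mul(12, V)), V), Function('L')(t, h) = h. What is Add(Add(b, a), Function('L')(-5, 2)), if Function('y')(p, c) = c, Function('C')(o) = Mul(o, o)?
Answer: -44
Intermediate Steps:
Function('C')(o) = Pow(o, 2)
Function('s')(V) = Add(Pow(V, 2), Mul(13, V))
a = -90 (a = Mul(-1, Mul(5, Add(13, 5))) = Mul(-1, Mul(5, 18)) = Mul(-1, 90) = -90)
Add(Add(b, a), Function('L')(-5, 2)) = Add(Add(44, -90), 2) = Add(-46, 2) = -44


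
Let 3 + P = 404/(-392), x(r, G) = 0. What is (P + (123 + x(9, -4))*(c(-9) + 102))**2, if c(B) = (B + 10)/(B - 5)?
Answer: 377150743876/2401 ≈ 1.5708e+8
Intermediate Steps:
c(B) = (10 + B)/(-5 + B)
P = -395/98 (P = -3 + 404/(-392) = -3 + 404*(-1/392) = -3 - 101/98 = -395/98 ≈ -4.0306)
(P + (123 + x(9, -4))*(c(-9) + 102))**2 = (-395/98 + (123 + 0)*((10 - 9)/(-5 - 9) + 102))**2 = (-395/98 + 123*(1/(-14) + 102))**2 = (-395/98 + 123*(-1/14*1 + 102))**2 = (-395/98 + 123*(-1/14 + 102))**2 = (-395/98 + 123*(1427/14))**2 = (-395/98 + 175521/14)**2 = (614126/49)**2 = 377150743876/2401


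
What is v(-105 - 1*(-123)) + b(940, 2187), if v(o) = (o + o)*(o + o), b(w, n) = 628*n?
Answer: 1374732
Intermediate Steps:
v(o) = 4*o² (v(o) = (2*o)*(2*o) = 4*o²)
v(-105 - 1*(-123)) + b(940, 2187) = 4*(-105 - 1*(-123))² + 628*2187 = 4*(-105 + 123)² + 1373436 = 4*18² + 1373436 = 4*324 + 1373436 = 1296 + 1373436 = 1374732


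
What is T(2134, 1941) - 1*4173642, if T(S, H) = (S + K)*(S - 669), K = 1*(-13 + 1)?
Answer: -1064912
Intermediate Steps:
K = -12 (K = 1*(-12) = -12)
T(S, H) = (-669 + S)*(-12 + S) (T(S, H) = (S - 12)*(S - 669) = (-12 + S)*(-669 + S) = (-669 + S)*(-12 + S))
T(2134, 1941) - 1*4173642 = (8028 + 2134² - 681*2134) - 1*4173642 = (8028 + 4553956 - 1453254) - 4173642 = 3108730 - 4173642 = -1064912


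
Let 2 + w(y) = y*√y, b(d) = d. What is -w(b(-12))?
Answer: 2 + 24*I*√3 ≈ 2.0 + 41.569*I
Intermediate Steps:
w(y) = -2 + y^(3/2) (w(y) = -2 + y*√y = -2 + y^(3/2))
-w(b(-12)) = -(-2 + (-12)^(3/2)) = -(-2 - 24*I*√3) = 2 + 24*I*√3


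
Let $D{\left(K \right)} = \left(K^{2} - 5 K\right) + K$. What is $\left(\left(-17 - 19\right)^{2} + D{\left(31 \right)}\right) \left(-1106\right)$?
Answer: $-2359098$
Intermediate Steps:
$D{\left(K \right)} = K^{2} - 4 K$
$\left(\left(-17 - 19\right)^{2} + D{\left(31 \right)}\right) \left(-1106\right) = \left(\left(-17 - 19\right)^{2} + 31 \left(-4 + 31\right)\right) \left(-1106\right) = \left(\left(-36\right)^{2} + 31 \cdot 27\right) \left(-1106\right) = \left(1296 + 837\right) \left(-1106\right) = 2133 \left(-1106\right) = -2359098$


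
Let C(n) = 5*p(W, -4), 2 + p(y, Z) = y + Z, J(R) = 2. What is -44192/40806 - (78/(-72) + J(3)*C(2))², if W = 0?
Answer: -135376411/36272 ≈ -3732.3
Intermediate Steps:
p(y, Z) = -2 + Z + y (p(y, Z) = -2 + (y + Z) = -2 + (Z + y) = -2 + Z + y)
C(n) = -30 (C(n) = 5*(-2 - 4 + 0) = 5*(-6) = -30)
-44192/40806 - (78/(-72) + J(3)*C(2))² = -44192/40806 - (78/(-72) + 2*(-30))² = -44192*1/40806 - (78*(-1/72) - 60)² = -22096/20403 - (-13/12 - 60)² = -22096/20403 - (-733/12)² = -22096/20403 - 1*537289/144 = -22096/20403 - 537289/144 = -135376411/36272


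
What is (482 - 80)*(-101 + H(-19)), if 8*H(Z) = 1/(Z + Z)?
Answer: -6171705/152 ≈ -40603.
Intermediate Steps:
H(Z) = 1/(16*Z) (H(Z) = 1/(8*(Z + Z)) = 1/(8*((2*Z))) = (1/(2*Z))/8 = 1/(16*Z))
(482 - 80)*(-101 + H(-19)) = (482 - 80)*(-101 + (1/16)/(-19)) = 402*(-101 + (1/16)*(-1/19)) = 402*(-101 - 1/304) = 402*(-30705/304) = -6171705/152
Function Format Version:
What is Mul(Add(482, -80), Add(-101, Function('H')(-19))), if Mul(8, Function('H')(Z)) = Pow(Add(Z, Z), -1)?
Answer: Rational(-6171705, 152) ≈ -40603.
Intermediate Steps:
Function('H')(Z) = Mul(Rational(1, 16), Pow(Z, -1)) (Function('H')(Z) = Mul(Rational(1, 8), Pow(Add(Z, Z), -1)) = Mul(Rational(1, 8), Pow(Mul(2, Z), -1)) = Mul(Rational(1, 8), Mul(Rational(1, 2), Pow(Z, -1))) = Mul(Rational(1, 16), Pow(Z, -1)))
Mul(Add(482, -80), Add(-101, Function('H')(-19))) = Mul(Add(482, -80), Add(-101, Mul(Rational(1, 16), Pow(-19, -1)))) = Mul(402, Add(-101, Mul(Rational(1, 16), Rational(-1, 19)))) = Mul(402, Add(-101, Rational(-1, 304))) = Mul(402, Rational(-30705, 304)) = Rational(-6171705, 152)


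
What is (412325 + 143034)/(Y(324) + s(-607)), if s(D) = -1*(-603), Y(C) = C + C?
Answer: 555359/1251 ≈ 443.93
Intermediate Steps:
Y(C) = 2*C
s(D) = 603
(412325 + 143034)/(Y(324) + s(-607)) = (412325 + 143034)/(2*324 + 603) = 555359/(648 + 603) = 555359/1251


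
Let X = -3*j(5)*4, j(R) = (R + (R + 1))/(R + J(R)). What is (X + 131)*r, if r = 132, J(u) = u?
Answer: 77748/5 ≈ 15550.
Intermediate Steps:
j(R) = (1 + 2*R)/(2*R) (j(R) = (R + (R + 1))/(R + R) = (R + (1 + R))/((2*R)) = (1 + 2*R)*(1/(2*R)) = (1 + 2*R)/(2*R))
X = -66/5 (X = -3*(½ + 5)/5*4 = -3*11/(5*2)*4 = -3*11/10*4 = -33/10*4 = -66/5 ≈ -13.200)
(X + 131)*r = (-66/5 + 131)*132 = (589/5)*132 = 77748/5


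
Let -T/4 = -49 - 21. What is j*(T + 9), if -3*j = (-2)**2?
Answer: -1156/3 ≈ -385.33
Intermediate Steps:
T = 280 (T = -4*(-49 - 21) = -4*(-70) = 280)
j = -4/3 (j = -1/3*(-2)**2 = -1/3*4 = -4/3 ≈ -1.3333)
j*(T + 9) = -4*(280 + 9)/3 = -4/3*289 = -1156/3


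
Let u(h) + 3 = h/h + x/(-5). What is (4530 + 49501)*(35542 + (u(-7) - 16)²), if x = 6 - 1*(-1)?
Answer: 48517622729/25 ≈ 1.9407e+9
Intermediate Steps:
x = 7 (x = 6 + 1 = 7)
u(h) = -17/5 (u(h) = -3 + (h/h + 7/(-5)) = -3 + (1 + 7*(-⅕)) = -3 + (1 - 7/5) = -3 - ⅖ = -17/5)
(4530 + 49501)*(35542 + (u(-7) - 16)²) = (4530 + 49501)*(35542 + (-17/5 - 16)²) = 54031*(35542 + (-97/5)²) = 54031*(35542 + 9409/25) = 54031*(897959/25) = 48517622729/25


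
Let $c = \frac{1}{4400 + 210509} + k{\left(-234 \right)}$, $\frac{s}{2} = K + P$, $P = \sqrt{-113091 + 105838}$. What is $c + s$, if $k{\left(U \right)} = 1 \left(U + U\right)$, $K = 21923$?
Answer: $\frac{9322322603}{214909} + 2 i \sqrt{7253} \approx 43378.0 + 170.33 i$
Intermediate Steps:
$k{\left(U \right)} = 2 U$ ($k{\left(U \right)} = 1 \cdot 2 U = 2 U$)
$P = i \sqrt{7253}$ ($P = \sqrt{-7253} = i \sqrt{7253} \approx 85.165 i$)
$s = 43846 + 2 i \sqrt{7253}$ ($s = 2 \left(21923 + i \sqrt{7253}\right) = 43846 + 2 i \sqrt{7253} \approx 43846.0 + 170.33 i$)
$c = - \frac{100577411}{214909}$ ($c = \frac{1}{4400 + 210509} + 2 \left(-234\right) = \frac{1}{214909} - 468 = - \frac{100577411}{214909} \approx -468.0$)
$c + s = - \frac{100577411}{214909} + \left(43846 + 2 i \sqrt{7253}\right) = \frac{9322322603}{214909} + 2 i \sqrt{7253}$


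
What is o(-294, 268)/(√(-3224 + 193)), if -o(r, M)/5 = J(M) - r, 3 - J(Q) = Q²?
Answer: -357635*I*√3031/3031 ≈ -6496.0*I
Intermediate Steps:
J(Q) = 3 - Q²
o(r, M) = -15 + 5*r + 5*M² (o(r, M) = -5*((3 - M²) - r) = -5*(3 - r - M²) = -15 + 5*r + 5*M²)
o(-294, 268)/(√(-3224 + 193)) = (-15 + 5*(-294) + 5*268²)/(√(-3224 + 193)) = (-15 - 1470 + 5*71824)/(√(-3031)) = (-15 - 1470 + 359120)/((I*√3031)) = 357635*(-I*√3031/3031) = -357635*I*√3031/3031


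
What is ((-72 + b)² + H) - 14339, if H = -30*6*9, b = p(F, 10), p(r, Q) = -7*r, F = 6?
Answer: -2963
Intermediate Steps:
b = -42 (b = -7*6 = -42)
H = -1620 (H = -180*9 = -1620)
((-72 + b)² + H) - 14339 = ((-72 - 42)² - 1620) - 14339 = ((-114)² - 1620) - 14339 = (12996 - 1620) - 14339 = 11376 - 14339 = -2963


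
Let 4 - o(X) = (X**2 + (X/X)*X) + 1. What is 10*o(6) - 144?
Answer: -534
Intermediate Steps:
o(X) = 3 - X - X**2 (o(X) = 4 - ((X**2 + (X/X)*X) + 1) = 4 - ((X**2 + 1*X) + 1) = 4 - ((X**2 + X) + 1) = 4 - ((X + X**2) + 1) = 4 - (1 + X + X**2) = 4 + (-1 - X - X**2) = 3 - X - X**2)
10*o(6) - 144 = 10*(3 - 1*6 - 1*6**2) - 144 = 10*(3 - 6 - 1*36) - 144 = 10*(3 - 6 - 36) - 144 = 10*(-39) - 144 = -390 - 144 = -534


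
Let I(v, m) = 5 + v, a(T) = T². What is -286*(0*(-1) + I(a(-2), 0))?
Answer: -2574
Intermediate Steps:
-286*(0*(-1) + I(a(-2), 0)) = -286*(0*(-1) + (5 + (-2)²)) = -286*(0 + (5 + 4)) = -286*(0 + 9) = -286*9 = -2574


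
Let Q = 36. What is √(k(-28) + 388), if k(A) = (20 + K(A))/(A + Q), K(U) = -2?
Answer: √1561/2 ≈ 19.755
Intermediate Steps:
k(A) = 18/(36 + A) (k(A) = (20 - 2)/(A + 36) = 18/(36 + A))
√(k(-28) + 388) = √(18/(36 - 28) + 388) = √(18/8 + 388) = √(18*(⅛) + 388) = √(9/4 + 388) = √(1561/4) = √1561/2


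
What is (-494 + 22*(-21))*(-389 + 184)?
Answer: 195980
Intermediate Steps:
(-494 + 22*(-21))*(-389 + 184) = (-494 - 462)*(-205) = -956*(-205) = 195980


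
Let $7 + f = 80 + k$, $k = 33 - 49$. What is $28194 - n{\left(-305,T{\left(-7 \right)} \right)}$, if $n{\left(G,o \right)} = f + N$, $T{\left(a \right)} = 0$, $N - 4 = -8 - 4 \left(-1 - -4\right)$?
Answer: $28153$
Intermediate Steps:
$k = -16$
$N = -16$ ($N = 4 - \left(8 + 4 \left(-1 - -4\right)\right) = 4 - \left(8 + 4 \left(-1 + 4\right)\right) = 4 - 20 = -16$)
$f = 57$ ($f = -7 + \left(80 - 16\right) = -7 + 64 = 57$)
$n{\left(G,o \right)} = 41$ ($n{\left(G,o \right)} = 57 - 16 = 41$)
$28194 - n{\left(-305,T{\left(-7 \right)} \right)} = 28194 - 41 = 28153$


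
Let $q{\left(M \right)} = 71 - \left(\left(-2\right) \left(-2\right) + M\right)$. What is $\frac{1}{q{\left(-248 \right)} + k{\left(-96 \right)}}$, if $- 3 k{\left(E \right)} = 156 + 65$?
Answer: $\frac{3}{724} \approx 0.0041436$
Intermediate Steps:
$k{\left(E \right)} = - \frac{221}{3}$ ($k{\left(E \right)} = - \frac{156 + 65}{3} = \left(- \frac{1}{3}\right) 221 = - \frac{221}{3}$)
$q{\left(M \right)} = 67 - M$ ($q{\left(M \right)} = 71 - \left(4 + M\right) = 67 - M$)
$\frac{1}{q{\left(-248 \right)} + k{\left(-96 \right)}} = \frac{1}{\left(67 - -248\right) - \frac{221}{3}} = \frac{1}{\left(67 + 248\right) - \frac{221}{3}} = \frac{1}{315 - \frac{221}{3}} = \frac{1}{\frac{724}{3}} = \frac{3}{724}$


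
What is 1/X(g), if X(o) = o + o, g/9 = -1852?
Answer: -1/33336 ≈ -2.9998e-5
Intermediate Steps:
g = -16668 (g = 9*(-1852) = -16668)
X(o) = 2*o
1/X(g) = 1/(2*(-16668)) = 1/(-33336) = -1/33336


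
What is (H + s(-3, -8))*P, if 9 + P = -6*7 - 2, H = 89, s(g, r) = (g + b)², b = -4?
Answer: -7314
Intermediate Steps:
s(g, r) = (-4 + g)² (s(g, r) = (g - 4)² = (-4 + g)²)
P = -53 (P = -9 + (-6*7 - 2) = -9 + (-42 - 2) = -9 - 44 = -53)
(H + s(-3, -8))*P = (89 + (-4 - 3)²)*(-53) = (89 + (-7)²)*(-53) = (89 + 49)*(-53) = 138*(-53) = -7314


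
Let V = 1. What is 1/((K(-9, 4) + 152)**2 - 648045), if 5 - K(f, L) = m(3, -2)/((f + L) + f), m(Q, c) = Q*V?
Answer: -196/122172419 ≈ -1.6043e-6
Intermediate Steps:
m(Q, c) = Q (m(Q, c) = Q*1 = Q)
K(f, L) = 5 - 3/(L + 2*f) (K(f, L) = 5 - 3/((f + L) + f) = 5 - 3/((L + f) + f) = 5 - 3/(L + 2*f))
1/((K(-9, 4) + 152)**2 - 648045) = 1/(((-3 + 5*4 + 10*(-9))/(4 + 2*(-9)) + 152)**2 - 648045) = 1/(((-3 + 20 - 90)/(4 - 18) + 152)**2 - 648045) = 1/((-73/(-14) + 152)**2 - 648045) = 1/((-1/14*(-73) + 152)**2 - 648045) = 1/((73/14 + 152)**2 - 648045) = 1/((2201/14)**2 - 648045) = 1/(4844401/196 - 648045) = 1/(-122172419/196) = -196/122172419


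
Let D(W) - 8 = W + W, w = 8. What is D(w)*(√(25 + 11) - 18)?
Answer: -288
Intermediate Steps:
D(W) = 8 + 2*W (D(W) = 8 + (W + W) = 8 + 2*W)
D(w)*(√(25 + 11) - 18) = (8 + 2*8)*(√(25 + 11) - 18) = (8 + 16)*(√36 - 18) = 24*(6 - 18) = 24*(-12) = -288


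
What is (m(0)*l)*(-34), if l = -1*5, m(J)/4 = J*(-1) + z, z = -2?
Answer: -1360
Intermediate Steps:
m(J) = -8 - 4*J (m(J) = 4*(J*(-1) - 2) = 4*(-J - 2) = 4*(-2 - J) = -8 - 4*J)
l = -5
(m(0)*l)*(-34) = ((-8 - 4*0)*(-5))*(-34) = ((-8 + 0)*(-5))*(-34) = -8*(-5)*(-34) = 40*(-34) = -1360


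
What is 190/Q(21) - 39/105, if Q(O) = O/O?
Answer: 6637/35 ≈ 189.63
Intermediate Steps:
Q(O) = 1
190/Q(21) - 39/105 = 190/1 - 39/105 = 190*1 - 39*1/105 = 190 - 13/35 = 6637/35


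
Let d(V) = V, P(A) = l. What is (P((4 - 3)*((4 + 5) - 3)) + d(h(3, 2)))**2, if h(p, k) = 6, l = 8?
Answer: 196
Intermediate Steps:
P(A) = 8
(P((4 - 3)*((4 + 5) - 3)) + d(h(3, 2)))**2 = (8 + 6)**2 = 14**2 = 196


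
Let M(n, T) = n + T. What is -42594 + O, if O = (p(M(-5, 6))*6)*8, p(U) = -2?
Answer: -42690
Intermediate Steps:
M(n, T) = T + n
O = -96 (O = -2*6*8 = -12*8 = -96)
-42594 + O = -42594 - 96 = -42690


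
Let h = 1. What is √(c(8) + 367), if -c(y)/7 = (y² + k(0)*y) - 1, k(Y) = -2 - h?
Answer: √94 ≈ 9.6954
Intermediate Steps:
k(Y) = -3 (k(Y) = -2 - 1*1 = -2 - 1 = -3)
c(y) = 7 - 7*y² + 21*y (c(y) = -7*((y² - 3*y) - 1) = -7*(-1 + y² - 3*y) = 7 - 7*y² + 21*y)
√(c(8) + 367) = √((7 - 7*8² + 21*8) + 367) = √((7 - 7*64 + 168) + 367) = √((7 - 448 + 168) + 367) = √(-273 + 367) = √94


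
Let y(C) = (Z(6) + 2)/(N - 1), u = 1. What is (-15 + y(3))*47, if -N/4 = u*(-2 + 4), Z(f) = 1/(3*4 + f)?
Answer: -115949/162 ≈ -715.73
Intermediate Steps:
Z(f) = 1/(12 + f)
N = -8 (N = -4*(-2 + 4) = -4*2 = -8)
y(C) = -37/162 (y(C) = (1/(12 + 6) + 2)/(-8 - 1) = (1/18 + 2)/(-9) = (1/18 + 2)*(-⅑) = (37/18)*(-⅑) = -37/162)
(-15 + y(3))*47 = (-15 - 37/162)*47 = -2467/162*47 = -115949/162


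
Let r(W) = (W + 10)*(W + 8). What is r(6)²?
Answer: 50176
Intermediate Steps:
r(W) = (8 + W)*(10 + W) (r(W) = (10 + W)*(8 + W) = (8 + W)*(10 + W))
r(6)² = (80 + 6² + 18*6)² = (80 + 36 + 108)² = 224² = 50176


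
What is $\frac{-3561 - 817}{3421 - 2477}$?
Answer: $- \frac{2189}{472} \approx -4.6377$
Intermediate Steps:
$\frac{-3561 - 817}{3421 - 2477} = - \frac{4378}{3421 - 2477} = - \frac{4378}{944} = \left(-4378\right) \frac{1}{944} = - \frac{2189}{472}$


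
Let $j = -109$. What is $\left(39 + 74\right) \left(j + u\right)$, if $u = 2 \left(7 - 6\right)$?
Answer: $-12091$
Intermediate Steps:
$u = 2$ ($u = 2 \cdot 1 = 2$)
$\left(39 + 74\right) \left(j + u\right) = \left(39 + 74\right) \left(-109 + 2\right) = 113 \left(-107\right) = -12091$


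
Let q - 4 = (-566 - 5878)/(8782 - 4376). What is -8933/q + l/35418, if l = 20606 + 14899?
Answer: -58067206736/16498885 ≈ -3519.5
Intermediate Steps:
l = 35505
q = 5590/2203 (q = 4 + (-566 - 5878)/(8782 - 4376) = 4 - 6444/4406 = 4 - 6444*1/4406 = 4 - 3222/2203 = 5590/2203 ≈ 2.5374)
-8933/q + l/35418 = -8933/5590/2203 + 35505/35418 = -8933*2203/5590 + 35505*(1/35418) = -19679399/5590 + 11835/11806 = -58067206736/16498885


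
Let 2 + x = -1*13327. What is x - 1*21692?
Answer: -35021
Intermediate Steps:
x = -13329 (x = -2 - 1*13327 = -2 - 13327 = -13329)
x - 1*21692 = -13329 - 1*21692 = -13329 - 21692 = -35021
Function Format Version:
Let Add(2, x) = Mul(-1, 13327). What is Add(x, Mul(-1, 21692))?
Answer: -35021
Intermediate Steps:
x = -13329 (x = Add(-2, Mul(-1, 13327)) = Add(-2, -13327) = -13329)
Add(x, Mul(-1, 21692)) = Add(-13329, Mul(-1, 21692)) = Add(-13329, -21692) = -35021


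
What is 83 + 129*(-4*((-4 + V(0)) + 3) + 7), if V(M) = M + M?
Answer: 1502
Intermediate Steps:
V(M) = 2*M
83 + 129*(-4*((-4 + V(0)) + 3) + 7) = 83 + 129*(-4*((-4 + 2*0) + 3) + 7) = 83 + 129*(-4*((-4 + 0) + 3) + 7) = 83 + 129*(-4*(-4 + 3) + 7) = 83 + 129*(-4*(-1) + 7) = 83 + 129*(4 + 7) = 83 + 129*11 = 83 + 1419 = 1502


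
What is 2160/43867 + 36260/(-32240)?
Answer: -76048951/70713604 ≈ -1.0755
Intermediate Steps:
2160/43867 + 36260/(-32240) = 2160*(1/43867) + 36260*(-1/32240) = 2160/43867 - 1813/1612 = -76048951/70713604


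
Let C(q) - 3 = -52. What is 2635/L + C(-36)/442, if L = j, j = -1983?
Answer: -1261837/876486 ≈ -1.4397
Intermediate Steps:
C(q) = -49 (C(q) = 3 - 52 = -49)
L = -1983
2635/L + C(-36)/442 = 2635/(-1983) - 49/442 = 2635*(-1/1983) - 49*1/442 = -2635/1983 - 49/442 = -1261837/876486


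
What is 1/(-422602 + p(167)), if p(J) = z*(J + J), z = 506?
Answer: -1/253598 ≈ -3.9432e-6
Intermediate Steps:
p(J) = 1012*J (p(J) = 506*(J + J) = 506*(2*J) = 1012*J)
1/(-422602 + p(167)) = 1/(-422602 + 1012*167) = 1/(-422602 + 169004) = 1/(-253598) = -1/253598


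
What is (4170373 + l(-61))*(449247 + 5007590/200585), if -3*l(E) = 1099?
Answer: 32210519659362620/17193 ≈ 1.8735e+12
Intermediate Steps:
l(E) = -1099/3 (l(E) = -⅓*1099 = -1099/3)
(4170373 + l(-61))*(449247 + 5007590/200585) = (4170373 - 1099/3)*(449247 + 5007590/200585) = 12510020*(449247 + 5007590*(1/200585))/3 = 12510020*(449247 + 143074/5731)/3 = (12510020/3)*(2574777631/5731) = 32210519659362620/17193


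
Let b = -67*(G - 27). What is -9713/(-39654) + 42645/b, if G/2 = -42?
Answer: 587760137/98302266 ≈ 5.9791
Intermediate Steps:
G = -84 (G = 2*(-42) = -84)
b = 7437 (b = -67*(-84 - 27) = -67*(-111) = 7437)
-9713/(-39654) + 42645/b = -9713/(-39654) + 42645/7437 = -9713*(-1/39654) + 42645*(1/7437) = 9713/39654 + 14215/2479 = 587760137/98302266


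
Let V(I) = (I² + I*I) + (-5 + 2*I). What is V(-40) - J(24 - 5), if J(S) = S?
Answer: 3096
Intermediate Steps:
V(I) = -5 + 2*I + 2*I² (V(I) = (I² + I²) + (-5 + 2*I) = 2*I² + (-5 + 2*I) = -5 + 2*I + 2*I²)
V(-40) - J(24 - 5) = (-5 + 2*(-40) + 2*(-40)²) - (24 - 5) = (-5 - 80 + 2*1600) - 1*19 = (-5 - 80 + 3200) - 19 = 3115 - 19 = 3096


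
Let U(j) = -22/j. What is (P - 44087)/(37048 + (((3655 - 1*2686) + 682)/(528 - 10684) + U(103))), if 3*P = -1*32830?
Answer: -172696412188/116263001337 ≈ -1.4854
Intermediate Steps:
P = -32830/3 (P = (-1*32830)/3 = (⅓)*(-32830) = -32830/3 ≈ -10943.)
(P - 44087)/(37048 + (((3655 - 1*2686) + 682)/(528 - 10684) + U(103))) = (-32830/3 - 44087)/(37048 + (((3655 - 1*2686) + 682)/(528 - 10684) - 22/103)) = -165091/(3*(37048 + (((3655 - 2686) + 682)/(-10156) - 22*1/103))) = -165091/(3*(37048 + ((969 + 682)*(-1/10156) - 22/103))) = -165091/(3*(37048 + (1651*(-1/10156) - 22/103))) = -165091/(3*(37048 + (-1651/10156 - 22/103))) = -165091/(3*(37048 - 393485/1046068)) = -165091/(3*38754333779/1046068) = -165091/3*1046068/38754333779 = -172696412188/116263001337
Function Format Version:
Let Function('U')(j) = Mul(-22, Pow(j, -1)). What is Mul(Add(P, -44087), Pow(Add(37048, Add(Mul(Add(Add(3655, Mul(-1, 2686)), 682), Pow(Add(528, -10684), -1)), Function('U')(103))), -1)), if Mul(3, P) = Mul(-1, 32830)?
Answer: Rational(-172696412188, 116263001337) ≈ -1.4854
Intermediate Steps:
P = Rational(-32830, 3) (P = Mul(Rational(1, 3), Mul(-1, 32830)) = Mul(Rational(1, 3), -32830) = Rational(-32830, 3) ≈ -10943.)
Mul(Add(P, -44087), Pow(Add(37048, Add(Mul(Add(Add(3655, Mul(-1, 2686)), 682), Pow(Add(528, -10684), -1)), Function('U')(103))), -1)) = Mul(Add(Rational(-32830, 3), -44087), Pow(Add(37048, Add(Mul(Add(Add(3655, Mul(-1, 2686)), 682), Pow(Add(528, -10684), -1)), Mul(-22, Pow(103, -1)))), -1)) = Mul(Rational(-165091, 3), Pow(Add(37048, Add(Mul(Add(Add(3655, -2686), 682), Pow(-10156, -1)), Mul(-22, Rational(1, 103)))), -1)) = Mul(Rational(-165091, 3), Pow(Add(37048, Add(Mul(Add(969, 682), Rational(-1, 10156)), Rational(-22, 103))), -1)) = Mul(Rational(-165091, 3), Pow(Add(37048, Add(Mul(1651, Rational(-1, 10156)), Rational(-22, 103))), -1)) = Mul(Rational(-165091, 3), Pow(Add(37048, Add(Rational(-1651, 10156), Rational(-22, 103))), -1)) = Mul(Rational(-165091, 3), Pow(Add(37048, Rational(-393485, 1046068)), -1)) = Mul(Rational(-165091, 3), Pow(Rational(38754333779, 1046068), -1)) = Mul(Rational(-165091, 3), Rational(1046068, 38754333779)) = Rational(-172696412188, 116263001337)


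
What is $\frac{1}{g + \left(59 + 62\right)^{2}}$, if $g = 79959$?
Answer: $\frac{1}{94600} \approx 1.0571 \cdot 10^{-5}$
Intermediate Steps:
$\frac{1}{g + \left(59 + 62\right)^{2}} = \frac{1}{79959 + \left(59 + 62\right)^{2}} = \frac{1}{79959 + 121^{2}} = \frac{1}{79959 + 14641} = \frac{1}{94600}$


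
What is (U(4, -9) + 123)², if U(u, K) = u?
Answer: 16129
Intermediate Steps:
(U(4, -9) + 123)² = (4 + 123)² = 127² = 16129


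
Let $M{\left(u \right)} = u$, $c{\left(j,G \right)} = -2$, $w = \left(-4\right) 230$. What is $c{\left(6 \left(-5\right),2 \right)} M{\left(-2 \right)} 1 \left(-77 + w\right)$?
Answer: $-3988$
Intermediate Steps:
$w = -920$
$c{\left(6 \left(-5\right),2 \right)} M{\left(-2 \right)} 1 \left(-77 + w\right) = \left(-2\right) \left(-2\right) 1 \left(-77 - 920\right) = 4 \cdot 1 \left(-997\right) = 4 \left(-997\right) = -3988$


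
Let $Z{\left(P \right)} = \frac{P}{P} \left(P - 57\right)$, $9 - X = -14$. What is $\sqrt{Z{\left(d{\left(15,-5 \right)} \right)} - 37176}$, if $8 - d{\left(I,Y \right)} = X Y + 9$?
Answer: $i \sqrt{37119} \approx 192.66 i$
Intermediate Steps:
$X = 23$ ($X = 9 - -14 = 9 + 14 = 23$)
$d{\left(I,Y \right)} = -1 - 23 Y$ ($d{\left(I,Y \right)} = 8 - \left(23 Y + 9\right) = 8 - \left(9 + 23 Y\right) = -1 - 23 Y$)
$Z{\left(P \right)} = -57 + P$ ($Z{\left(P \right)} = 1 \left(-57 + P\right) = -57 + P$)
$\sqrt{Z{\left(d{\left(15,-5 \right)} \right)} - 37176} = \sqrt{\left(-57 - -114\right) - 37176} = \sqrt{\left(-57 + \left(-1 + 115\right)\right) - 37176} = \sqrt{\left(-57 + 114\right) - 37176} = \sqrt{57 - 37176} = \sqrt{-37119} = i \sqrt{37119}$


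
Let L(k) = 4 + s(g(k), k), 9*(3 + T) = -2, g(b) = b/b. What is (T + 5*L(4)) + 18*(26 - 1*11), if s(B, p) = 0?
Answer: 2581/9 ≈ 286.78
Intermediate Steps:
g(b) = 1
T = -29/9 (T = -3 + (⅑)*(-2) = -3 - 2/9 = -29/9 ≈ -3.2222)
L(k) = 4 (L(k) = 4 + 0 = 4)
(T + 5*L(4)) + 18*(26 - 1*11) = (-29/9 + 5*4) + 18*(26 - 1*11) = (-29/9 + 20) + 18*(26 - 11) = 151/9 + 18*15 = 151/9 + 270 = 2581/9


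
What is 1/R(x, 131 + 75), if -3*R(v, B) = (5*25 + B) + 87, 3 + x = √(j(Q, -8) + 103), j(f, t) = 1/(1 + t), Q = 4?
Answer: -3/418 ≈ -0.0071770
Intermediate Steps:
x = -3 + 12*√35/7 (x = -3 + √(1/(1 - 8) + 103) = -3 + √(1/(-7) + 103) = -3 + √(-⅐ + 103) = -3 + √(720/7) = -3 + 12*√35/7 ≈ 7.1419)
R(v, B) = -212/3 - B/3 (R(v, B) = -((5*25 + B) + 87)/3 = -((125 + B) + 87)/3 = -(212 + B)/3 = -212/3 - B/3)
1/R(x, 131 + 75) = 1/(-212/3 - (131 + 75)/3) = 1/(-212/3 - ⅓*206) = 1/(-212/3 - 206/3) = 1/(-418/3) = -3/418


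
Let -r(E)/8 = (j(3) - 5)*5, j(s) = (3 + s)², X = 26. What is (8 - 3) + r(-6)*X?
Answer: -32235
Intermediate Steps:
r(E) = -1240 (r(E) = -8*((3 + 3)² - 5)*5 = -8*(6² - 5)*5 = -8*(36 - 5)*5 = -248*5 = -8*155 = -1240)
(8 - 3) + r(-6)*X = (8 - 3) - 1240*26 = 5 - 32240 = -32235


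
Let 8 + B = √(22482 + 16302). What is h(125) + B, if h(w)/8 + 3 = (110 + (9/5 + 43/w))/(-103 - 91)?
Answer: -444072/12125 + 8*√606 ≈ 160.31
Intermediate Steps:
B = -8 + 8*√606 (B = -8 + √(22482 + 16302) = -8 + √38784 = -8 + 8*√606 ≈ 188.94)
h(w) = -13876/485 - 172/(97*w) (h(w) = -24 + 8*((110 + (9/5 + 43/w))/(-103 - 91)) = -24 + 8*((110 + (9*(⅕) + 43/w))/(-194)) = -24 + 8*((110 + (9/5 + 43/w))*(-1/194)) = -24 + 8*((559/5 + 43/w)*(-1/194)) = -24 + 8*(-559/970 - 43/(194*w)) = -24 + (-2236/485 - 172/(97*w)) = -13876/485 - 172/(97*w))
h(125) + B = (4/485)*(-215 - 3469*125)/125 + (-8 + 8*√606) = (4/485)*(1/125)*(-215 - 433625) + (-8 + 8*√606) = (4/485)*(1/125)*(-433840) + (-8 + 8*√606) = -347072/12125 + (-8 + 8*√606) = -444072/12125 + 8*√606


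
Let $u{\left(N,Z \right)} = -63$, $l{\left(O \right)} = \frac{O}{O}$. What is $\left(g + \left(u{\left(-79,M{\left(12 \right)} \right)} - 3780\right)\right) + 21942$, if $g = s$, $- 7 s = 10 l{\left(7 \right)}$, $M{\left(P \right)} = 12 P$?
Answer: $\frac{126683}{7} \approx 18098.0$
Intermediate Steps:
$l{\left(O \right)} = 1$
$s = - \frac{10}{7}$ ($s = - \frac{10 \cdot 1}{7} = \left(- \frac{1}{7}\right) 10 = - \frac{10}{7} \approx -1.4286$)
$g = - \frac{10}{7} \approx -1.4286$
$\left(g + \left(u{\left(-79,M{\left(12 \right)} \right)} - 3780\right)\right) + 21942 = \left(- \frac{10}{7} - 3843\right) + 21942 = - \frac{26911}{7} + 21942 = \frac{126683}{7}$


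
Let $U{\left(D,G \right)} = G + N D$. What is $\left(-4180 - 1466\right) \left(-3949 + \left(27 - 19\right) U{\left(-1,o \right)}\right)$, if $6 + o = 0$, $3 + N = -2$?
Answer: $22341222$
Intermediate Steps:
$N = -5$ ($N = -3 - 2 = -5$)
$o = -6$ ($o = -6 + 0 = -6$)
$U{\left(D,G \right)} = G - 5 D$
$\left(-4180 - 1466\right) \left(-3949 + \left(27 - 19\right) U{\left(-1,o \right)}\right) = \left(-4180 - 1466\right) \left(-3949 + \left(27 - 19\right) \left(-6 - -5\right)\right) = - 5646 \left(-3949 + 8 \left(-6 + 5\right)\right) = - 5646 \left(-3949 + 8 \left(-1\right)\right) = - 5646 \left(-3949 - 8\right) = \left(-5646\right) \left(-3957\right) = 22341222$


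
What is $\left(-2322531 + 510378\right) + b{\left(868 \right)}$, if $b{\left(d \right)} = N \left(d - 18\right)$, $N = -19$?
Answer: $-1828303$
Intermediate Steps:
$b{\left(d \right)} = 342 - 19 d$ ($b{\left(d \right)} = - 19 \left(d - 18\right) = - 19 \left(-18 + d\right) = 342 - 19 d$)
$\left(-2322531 + 510378\right) + b{\left(868 \right)} = \left(-2322531 + 510378\right) + \left(342 - 16492\right) = -1812153 + \left(342 - 16492\right) = -1812153 - 16150 = -1828303$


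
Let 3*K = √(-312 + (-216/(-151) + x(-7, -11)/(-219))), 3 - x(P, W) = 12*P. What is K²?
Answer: -3427787/99207 ≈ -34.552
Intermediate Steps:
x(P, W) = 3 - 12*P
K = I*√37784496101/33069 (K = √(-312 + (-216/(-151) + (3 - 12*(-7))/(-219)))/3 = √(-312 + (-216*(-1/151) + (3 + 84)*(-1/219)))/3 = √(-312 + (216/151 + 87*(-1/219)))/3 = √(-312 + (216/151 - 29/73))/3 = √(-312 + 11389/11023)/3 = √(-3427787/11023)/3 = (I*√37784496101/11023)/3 = I*√37784496101/33069 ≈ 5.8781*I)
K² = (I*√37784496101/33069)² = -3427787/99207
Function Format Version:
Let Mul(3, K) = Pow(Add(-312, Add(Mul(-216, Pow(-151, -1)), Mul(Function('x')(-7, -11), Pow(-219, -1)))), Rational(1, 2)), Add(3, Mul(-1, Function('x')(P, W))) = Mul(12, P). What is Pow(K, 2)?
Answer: Rational(-3427787, 99207) ≈ -34.552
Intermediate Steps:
Function('x')(P, W) = Add(3, Mul(-12, P)) (Function('x')(P, W) = Add(3, Mul(-1, Mul(12, P))) = Add(3, Mul(-12, P)))
K = Mul(Rational(1, 33069), I, Pow(37784496101, Rational(1, 2))) (K = Mul(Rational(1, 3), Pow(Add(-312, Add(Mul(-216, Pow(-151, -1)), Mul(Add(3, Mul(-12, -7)), Pow(-219, -1)))), Rational(1, 2))) = Mul(Rational(1, 3), Pow(Add(-312, Add(Mul(-216, Rational(-1, 151)), Mul(Add(3, 84), Rational(-1, 219)))), Rational(1, 2))) = Mul(Rational(1, 3), Pow(Add(-312, Add(Rational(216, 151), Mul(87, Rational(-1, 219)))), Rational(1, 2))) = Mul(Rational(1, 3), Pow(Add(-312, Add(Rational(216, 151), Rational(-29, 73))), Rational(1, 2))) = Mul(Rational(1, 3), Pow(Add(-312, Rational(11389, 11023)), Rational(1, 2))) = Mul(Rational(1, 3), Pow(Rational(-3427787, 11023), Rational(1, 2))) = Mul(Rational(1, 3), Mul(Rational(1, 11023), I, Pow(37784496101, Rational(1, 2)))) = Mul(Rational(1, 33069), I, Pow(37784496101, Rational(1, 2))) ≈ Mul(5.8781, I))
Pow(K, 2) = Pow(Mul(Rational(1, 33069), I, Pow(37784496101, Rational(1, 2))), 2) = Rational(-3427787, 99207)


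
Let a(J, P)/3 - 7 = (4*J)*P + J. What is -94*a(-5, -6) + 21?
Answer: -34383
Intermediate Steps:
a(J, P) = 21 + 3*J + 12*J*P (a(J, P) = 21 + 3*((4*J)*P + J) = 21 + 3*(4*J*P + J) = 21 + 3*(J + 4*J*P) = 21 + (3*J + 12*J*P) = 21 + 3*J + 12*J*P)
-94*a(-5, -6) + 21 = -94*(21 + 3*(-5) + 12*(-5)*(-6)) + 21 = -94*(21 - 15 + 360) + 21 = -94*366 + 21 = -34404 + 21 = -34383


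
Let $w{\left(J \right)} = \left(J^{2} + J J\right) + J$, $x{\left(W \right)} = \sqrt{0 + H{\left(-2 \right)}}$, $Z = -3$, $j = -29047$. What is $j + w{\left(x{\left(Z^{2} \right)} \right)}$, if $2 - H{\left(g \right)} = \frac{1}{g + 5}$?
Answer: $- \frac{87131}{3} + \frac{\sqrt{15}}{3} \approx -29042.0$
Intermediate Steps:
$H{\left(g \right)} = 2 - \frac{1}{5 + g}$ ($H{\left(g \right)} = 2 - \frac{1}{g + 5} = 2 - \frac{1}{5 + g}$)
$x{\left(W \right)} = \frac{\sqrt{15}}{3}$ ($x{\left(W \right)} = \sqrt{0 + \frac{9 + 2 \left(-2\right)}{5 - 2}} = \sqrt{0 + \frac{9 - 4}{3}} = \sqrt{0 + \frac{1}{3} \cdot 5} = \sqrt{0 + \frac{5}{3}} = \sqrt{\frac{5}{3}} = \frac{\sqrt{15}}{3}$)
$w{\left(J \right)} = J + 2 J^{2}$ ($w{\left(J \right)} = \left(J^{2} + J^{2}\right) + J = 2 J^{2} + J = J + 2 J^{2}$)
$j + w{\left(x{\left(Z^{2} \right)} \right)} = -29047 + \frac{\sqrt{15}}{3} \left(1 + 2 \frac{\sqrt{15}}{3}\right) = -29047 + \frac{\sqrt{15}}{3} \left(1 + \frac{2 \sqrt{15}}{3}\right) = -29047 + \frac{\sqrt{15} \left(1 + \frac{2 \sqrt{15}}{3}\right)}{3}$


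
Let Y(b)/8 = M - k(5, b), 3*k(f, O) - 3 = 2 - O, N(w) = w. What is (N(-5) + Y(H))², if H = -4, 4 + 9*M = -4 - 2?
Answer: 116281/81 ≈ 1435.6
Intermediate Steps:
M = -10/9 (M = -4/9 + (-4 - 2)/9 = -4/9 + (⅑)*(-6) = -4/9 - ⅔ = -10/9 ≈ -1.1111)
k(f, O) = 5/3 - O/3 (k(f, O) = 1 + (2 - O)/3 = 1 + (⅔ - O/3) = 5/3 - O/3)
Y(b) = -200/9 + 8*b/3 (Y(b) = 8*(-10/9 - (5/3 - b/3)) = 8*(-10/9 + (-5/3 + b/3)) = 8*(-25/9 + b/3) = -200/9 + 8*b/3)
(N(-5) + Y(H))² = (-5 + (-200/9 + (8/3)*(-4)))² = (-5 + (-200/9 - 32/3))² = (-5 - 296/9)² = (-341/9)² = 116281/81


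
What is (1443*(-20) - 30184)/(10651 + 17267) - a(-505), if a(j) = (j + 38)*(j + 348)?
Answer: -1023489443/13959 ≈ -73321.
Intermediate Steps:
a(j) = (38 + j)*(348 + j)
(1443*(-20) - 30184)/(10651 + 17267) - a(-505) = (1443*(-20) - 30184)/(10651 + 17267) - (13224 + (-505)**2 + 386*(-505)) = (-28860 - 30184)/27918 - (13224 + 255025 - 194930) = -59044*1/27918 - 1*73319 = -29522/13959 - 73319 = -1023489443/13959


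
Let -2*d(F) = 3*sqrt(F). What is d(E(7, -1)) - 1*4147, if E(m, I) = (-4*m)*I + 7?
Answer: -4147 - 3*sqrt(35)/2 ≈ -4155.9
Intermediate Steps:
E(m, I) = 7 - 4*I*m (E(m, I) = -4*I*m + 7 = 7 - 4*I*m)
d(F) = -3*sqrt(F)/2
d(E(7, -1)) - 1*4147 = -3*sqrt(7 - 4*(-1)*7)/2 - 1*4147 = -3*sqrt(7 + 28)/2 - 4147 = -3*sqrt(35)/2 - 4147 = -4147 - 3*sqrt(35)/2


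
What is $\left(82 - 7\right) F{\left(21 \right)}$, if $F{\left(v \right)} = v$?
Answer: $1575$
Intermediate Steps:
$\left(82 - 7\right) F{\left(21 \right)} = \left(82 - 7\right) 21 = 75 \cdot 21 = 1575$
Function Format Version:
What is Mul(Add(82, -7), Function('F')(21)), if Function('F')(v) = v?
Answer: 1575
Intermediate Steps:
Mul(Add(82, -7), Function('F')(21)) = Mul(Add(82, -7), 21) = Mul(75, 21) = 1575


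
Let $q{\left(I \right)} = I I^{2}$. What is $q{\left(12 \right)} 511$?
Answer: $883008$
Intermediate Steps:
$q{\left(I \right)} = I^{3}$
$q{\left(12 \right)} 511 = 12^{3} \cdot 511 = 1728 \cdot 511 = 883008$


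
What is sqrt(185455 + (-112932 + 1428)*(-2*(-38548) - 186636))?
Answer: sqrt(12214333615) ≈ 1.1052e+5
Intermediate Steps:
sqrt(185455 + (-112932 + 1428)*(-2*(-38548) - 186636)) = sqrt(185455 - 111504*(77096 - 186636)) = sqrt(185455 - 111504*(-109540)) = sqrt(185455 + 12214148160) = sqrt(12214333615)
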